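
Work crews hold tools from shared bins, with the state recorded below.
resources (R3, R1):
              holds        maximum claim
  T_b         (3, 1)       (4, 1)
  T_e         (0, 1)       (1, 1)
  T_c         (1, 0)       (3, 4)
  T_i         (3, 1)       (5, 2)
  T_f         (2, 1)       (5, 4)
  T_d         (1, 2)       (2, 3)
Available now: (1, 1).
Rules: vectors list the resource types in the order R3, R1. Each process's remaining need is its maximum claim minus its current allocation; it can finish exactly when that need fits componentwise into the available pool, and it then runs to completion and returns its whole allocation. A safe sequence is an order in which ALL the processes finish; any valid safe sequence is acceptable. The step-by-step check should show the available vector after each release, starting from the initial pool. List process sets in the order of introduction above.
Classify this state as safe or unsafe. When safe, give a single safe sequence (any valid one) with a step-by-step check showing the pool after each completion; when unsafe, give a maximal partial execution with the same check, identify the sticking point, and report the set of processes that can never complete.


SAFE. One safe sequence: T_e, T_d, T_b, T_c, T_i, T_f.
Key observation: T_e is the earliest step where a requested resource binds exactly: need (1, 0), pool (1, 1) at its turn.
Walking it through:
  pool = (1, 1)
  T_e needs (1, 0) <= (1, 1) -> finishes; pool += (0, 1) = (1, 2)
  T_d needs (1, 1) <= (1, 2) -> finishes; pool += (1, 2) = (2, 4)
  T_b needs (1, 0) <= (2, 4) -> finishes; pool += (3, 1) = (5, 5)
  T_c needs (2, 4) <= (5, 5) -> finishes; pool += (1, 0) = (6, 5)
  T_i needs (2, 1) <= (6, 5) -> finishes; pool += (3, 1) = (9, 6)
  T_f needs (3, 3) <= (9, 6) -> finishes; pool += (2, 1) = (11, 7)


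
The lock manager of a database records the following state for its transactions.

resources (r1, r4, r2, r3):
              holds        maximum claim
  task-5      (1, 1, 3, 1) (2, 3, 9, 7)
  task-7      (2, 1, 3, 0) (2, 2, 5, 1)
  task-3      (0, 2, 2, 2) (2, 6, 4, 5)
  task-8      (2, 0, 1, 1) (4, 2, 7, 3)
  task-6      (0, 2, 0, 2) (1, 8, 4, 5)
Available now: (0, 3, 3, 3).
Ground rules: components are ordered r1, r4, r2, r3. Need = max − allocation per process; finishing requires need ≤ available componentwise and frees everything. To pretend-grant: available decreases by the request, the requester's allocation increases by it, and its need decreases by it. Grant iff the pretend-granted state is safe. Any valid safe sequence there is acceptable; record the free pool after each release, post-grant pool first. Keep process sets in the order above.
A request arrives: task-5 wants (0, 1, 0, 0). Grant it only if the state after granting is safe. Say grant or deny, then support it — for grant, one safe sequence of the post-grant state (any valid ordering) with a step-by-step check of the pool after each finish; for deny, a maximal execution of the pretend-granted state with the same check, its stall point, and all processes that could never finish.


DENY — the pretend-granted state is unsafe.
Key observation: after task-7, task-8 the pool peaks at (4, 3, 7, 4), and each blocked process is short somewhere: task-5 on r3; task-3 on r4; task-6 on r4.
On the post-grant state, task-7, task-8 is a maximal run — nothing extends it. Walking it through:
  pool = (0, 2, 3, 3)
  run task-7 (needs (0, 1, 2, 1), free (0, 2, 3, 3)); after release of (2, 1, 3, 0) the pool is (2, 3, 6, 3)
  run task-8 (needs (2, 2, 6, 2), free (2, 3, 6, 3)); after release of (2, 0, 1, 1) the pool is (4, 3, 7, 4)
  task-5 still needs (1, 1, 6, 6) but only (4, 3, 7, 4) is free — short on r3
  task-3 still needs (2, 4, 2, 3) but only (4, 3, 7, 4) is free — short on r4
  task-6 still needs (1, 6, 4, 3) but only (4, 3, 7, 4) is free — short on r4
Had the request been granted, task-5, task-3 and task-6 could never finish.


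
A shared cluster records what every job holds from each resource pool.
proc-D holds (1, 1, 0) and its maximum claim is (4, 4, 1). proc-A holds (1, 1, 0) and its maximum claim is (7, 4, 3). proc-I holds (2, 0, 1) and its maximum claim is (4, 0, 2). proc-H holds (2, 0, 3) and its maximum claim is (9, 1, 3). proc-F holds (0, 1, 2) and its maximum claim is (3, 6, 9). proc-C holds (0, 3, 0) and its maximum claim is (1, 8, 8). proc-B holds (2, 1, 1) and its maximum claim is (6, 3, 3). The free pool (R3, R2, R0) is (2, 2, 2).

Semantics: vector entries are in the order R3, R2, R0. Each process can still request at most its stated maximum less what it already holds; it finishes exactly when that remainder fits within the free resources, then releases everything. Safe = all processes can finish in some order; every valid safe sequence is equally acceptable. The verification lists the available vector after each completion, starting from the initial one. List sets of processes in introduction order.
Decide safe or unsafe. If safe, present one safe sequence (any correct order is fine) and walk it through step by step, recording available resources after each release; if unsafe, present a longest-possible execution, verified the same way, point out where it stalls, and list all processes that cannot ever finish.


SAFE — a valid safe sequence is proc-I, proc-B, proc-A, proc-H, proc-D, proc-F, proc-C.
Key observation: the order's first zero-slack moment is proc-I ((2, 0, 1) needed, (2, 2, 2) free — a requested resource with nothing to spare).
Walking it through:
  pool = (2, 2, 2)
  run proc-I (needs (2, 0, 1), free (2, 2, 2)); after release of (2, 0, 1) the pool is (4, 2, 3)
  run proc-B (needs (4, 2, 2), free (4, 2, 3)); after release of (2, 1, 1) the pool is (6, 3, 4)
  run proc-A (needs (6, 3, 3), free (6, 3, 4)); after release of (1, 1, 0) the pool is (7, 4, 4)
  run proc-H (needs (7, 1, 0), free (7, 4, 4)); after release of (2, 0, 3) the pool is (9, 4, 7)
  run proc-D (needs (3, 3, 1), free (9, 4, 7)); after release of (1, 1, 0) the pool is (10, 5, 7)
  run proc-F (needs (3, 5, 7), free (10, 5, 7)); after release of (0, 1, 2) the pool is (10, 6, 9)
  run proc-C (needs (1, 5, 8), free (10, 6, 9)); after release of (0, 3, 0) the pool is (10, 9, 9)


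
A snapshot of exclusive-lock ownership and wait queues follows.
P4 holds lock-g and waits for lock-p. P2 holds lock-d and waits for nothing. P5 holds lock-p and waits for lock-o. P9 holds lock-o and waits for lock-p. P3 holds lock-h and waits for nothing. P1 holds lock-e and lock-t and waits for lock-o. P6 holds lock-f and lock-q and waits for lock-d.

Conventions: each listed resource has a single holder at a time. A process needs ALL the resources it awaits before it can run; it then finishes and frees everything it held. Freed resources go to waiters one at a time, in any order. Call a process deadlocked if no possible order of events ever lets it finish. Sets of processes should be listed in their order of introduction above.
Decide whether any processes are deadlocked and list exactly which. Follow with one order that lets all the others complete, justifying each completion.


Deadlocked set: P4, P5, P9 and P1.
Key observation: along P5 -> P9 -> P5, each member waits on what the next one holds — a deadlock; P4 and P1 wait into the deadlock from upstream.
A valid finishing order for the others: P2, P3, P6.
Step-by-step check:
  P2: no waits; runs immediately, freeing lock-d
  P3: no waits; runs immediately, freeing lock-h
  P6 waits on lock-d — all released -> runs and releases lock-f and lock-q


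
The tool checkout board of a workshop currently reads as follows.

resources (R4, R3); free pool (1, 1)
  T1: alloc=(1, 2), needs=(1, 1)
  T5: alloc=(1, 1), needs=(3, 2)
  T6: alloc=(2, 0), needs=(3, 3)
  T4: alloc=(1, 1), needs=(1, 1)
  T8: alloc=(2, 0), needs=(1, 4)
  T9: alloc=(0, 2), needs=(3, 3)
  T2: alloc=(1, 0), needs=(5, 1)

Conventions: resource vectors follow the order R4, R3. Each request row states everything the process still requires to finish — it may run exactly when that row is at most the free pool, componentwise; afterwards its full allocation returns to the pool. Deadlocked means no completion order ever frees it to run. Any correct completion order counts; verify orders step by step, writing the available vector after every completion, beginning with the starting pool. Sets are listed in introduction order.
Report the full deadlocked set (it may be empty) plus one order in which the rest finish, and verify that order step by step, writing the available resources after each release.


Nothing here is deadlocked.
Key observation: no deadlock: T1 fits now, and the freed resources carry the rest through.
One completion order for the rest: T1, T4, T8, T5, T6, T9, T2. Walking it through:
  pool = (1, 1)
  T1: need (1, 1) fits (1, 1); releases (1, 2), pool now (2, 3)
  T4: need (1, 1) fits (2, 3); releases (1, 1), pool now (3, 4)
  T8: need (1, 4) fits (3, 4); releases (2, 0), pool now (5, 4)
  T5: need (3, 2) fits (5, 4); releases (1, 1), pool now (6, 5)
  T6: need (3, 3) fits (6, 5); releases (2, 0), pool now (8, 5)
  T9: need (3, 3) fits (8, 5); releases (0, 2), pool now (8, 7)
  T2: need (5, 1) fits (8, 7); releases (1, 0), pool now (9, 7)


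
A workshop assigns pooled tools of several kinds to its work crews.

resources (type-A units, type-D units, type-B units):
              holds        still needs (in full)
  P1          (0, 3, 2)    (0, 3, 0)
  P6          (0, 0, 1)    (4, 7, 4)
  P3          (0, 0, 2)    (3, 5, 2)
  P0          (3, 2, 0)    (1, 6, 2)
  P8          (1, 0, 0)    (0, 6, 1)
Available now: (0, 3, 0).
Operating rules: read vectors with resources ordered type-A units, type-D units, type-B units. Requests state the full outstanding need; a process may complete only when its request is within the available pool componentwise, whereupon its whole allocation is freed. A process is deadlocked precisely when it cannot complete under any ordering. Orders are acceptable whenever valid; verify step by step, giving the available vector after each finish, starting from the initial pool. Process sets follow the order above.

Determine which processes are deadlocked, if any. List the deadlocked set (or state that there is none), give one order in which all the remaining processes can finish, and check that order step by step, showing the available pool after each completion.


Nothing here is deadlocked.
Key observation: P1 leads a chain of completions in which each release enables another process.
A valid finishing order for the others: P1, P8, P0, P3, P6. Verifying each step:
  pool = (0, 3, 0)
  P1: need (0, 3, 0) fits (0, 3, 0); releases (0, 3, 2), pool now (0, 6, 2)
  P8: need (0, 6, 1) fits (0, 6, 2); releases (1, 0, 0), pool now (1, 6, 2)
  P0: need (1, 6, 2) fits (1, 6, 2); releases (3, 2, 0), pool now (4, 8, 2)
  P3: need (3, 5, 2) fits (4, 8, 2); releases (0, 0, 2), pool now (4, 8, 4)
  P6: need (4, 7, 4) fits (4, 8, 4); releases (0, 0, 1), pool now (4, 8, 5)


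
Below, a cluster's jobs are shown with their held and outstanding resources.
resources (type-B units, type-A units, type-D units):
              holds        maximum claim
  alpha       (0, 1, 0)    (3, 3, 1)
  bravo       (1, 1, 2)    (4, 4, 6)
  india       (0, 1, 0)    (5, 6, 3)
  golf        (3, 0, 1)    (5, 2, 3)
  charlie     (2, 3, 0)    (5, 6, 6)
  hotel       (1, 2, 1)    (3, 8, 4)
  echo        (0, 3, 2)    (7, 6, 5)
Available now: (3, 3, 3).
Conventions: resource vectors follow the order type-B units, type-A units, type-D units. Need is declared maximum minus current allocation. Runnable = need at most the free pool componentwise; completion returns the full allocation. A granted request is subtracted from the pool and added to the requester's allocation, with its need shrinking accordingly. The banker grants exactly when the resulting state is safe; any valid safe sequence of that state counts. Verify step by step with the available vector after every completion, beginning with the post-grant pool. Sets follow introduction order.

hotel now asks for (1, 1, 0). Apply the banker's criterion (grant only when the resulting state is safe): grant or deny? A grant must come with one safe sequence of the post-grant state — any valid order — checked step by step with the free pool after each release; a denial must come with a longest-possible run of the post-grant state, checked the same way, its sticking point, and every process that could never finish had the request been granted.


GRANT. The post-grant state is safe; one safe sequence: golf, alpha, bravo, charlie, hotel, echo, india.
Key observation: the transfer keeps a workable pool ((2, 2, 3)); golf starts the safe sequence.
Verifying the post-grant state step by step:
  pool = (2, 2, 3)
  golf needs (2, 2, 2) <= (2, 2, 3) -> finishes; pool += (3, 0, 1) = (5, 2, 4)
  alpha needs (3, 2, 1) <= (5, 2, 4) -> finishes; pool += (0, 1, 0) = (5, 3, 4)
  bravo needs (3, 3, 4) <= (5, 3, 4) -> finishes; pool += (1, 1, 2) = (6, 4, 6)
  charlie needs (3, 3, 6) <= (6, 4, 6) -> finishes; pool += (2, 3, 0) = (8, 7, 6)
  hotel needs (1, 5, 3) <= (8, 7, 6) -> finishes; pool += (2, 3, 1) = (10, 10, 7)
  echo needs (7, 3, 3) <= (10, 10, 7) -> finishes; pool += (0, 3, 2) = (10, 13, 9)
  india needs (5, 5, 3) <= (10, 13, 9) -> finishes; pool += (0, 1, 0) = (10, 14, 9)


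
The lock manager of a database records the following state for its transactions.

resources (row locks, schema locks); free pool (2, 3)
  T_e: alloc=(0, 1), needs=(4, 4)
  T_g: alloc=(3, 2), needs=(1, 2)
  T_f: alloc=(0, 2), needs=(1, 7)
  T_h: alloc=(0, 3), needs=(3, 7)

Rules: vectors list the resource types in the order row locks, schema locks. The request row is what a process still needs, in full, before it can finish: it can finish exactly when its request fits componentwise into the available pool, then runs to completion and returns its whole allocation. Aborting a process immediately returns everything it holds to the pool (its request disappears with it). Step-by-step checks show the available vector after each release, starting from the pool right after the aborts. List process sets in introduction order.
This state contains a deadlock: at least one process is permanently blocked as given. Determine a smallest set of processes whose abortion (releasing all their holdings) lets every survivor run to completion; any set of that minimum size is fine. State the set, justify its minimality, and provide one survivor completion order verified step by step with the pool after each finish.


Abort T_f.
Key observation: T_h could never have finished before the abort; with (0, 2) returned by T_f, it fits at step 3.
No smaller set exists: with zero aborts the deadlock remains.
The survivors complete as T_g, T_e, T_h. Verifying each step (starting from the post-abort pool):
  pool = (2, 5)
  T_g needs (1, 2) <= (2, 5) -> finishes; pool += (3, 2) = (5, 7)
  T_e needs (4, 4) <= (5, 7) -> finishes; pool += (0, 1) = (5, 8)
  T_h needs (3, 7) <= (5, 8) -> finishes; pool += (0, 3) = (5, 11)


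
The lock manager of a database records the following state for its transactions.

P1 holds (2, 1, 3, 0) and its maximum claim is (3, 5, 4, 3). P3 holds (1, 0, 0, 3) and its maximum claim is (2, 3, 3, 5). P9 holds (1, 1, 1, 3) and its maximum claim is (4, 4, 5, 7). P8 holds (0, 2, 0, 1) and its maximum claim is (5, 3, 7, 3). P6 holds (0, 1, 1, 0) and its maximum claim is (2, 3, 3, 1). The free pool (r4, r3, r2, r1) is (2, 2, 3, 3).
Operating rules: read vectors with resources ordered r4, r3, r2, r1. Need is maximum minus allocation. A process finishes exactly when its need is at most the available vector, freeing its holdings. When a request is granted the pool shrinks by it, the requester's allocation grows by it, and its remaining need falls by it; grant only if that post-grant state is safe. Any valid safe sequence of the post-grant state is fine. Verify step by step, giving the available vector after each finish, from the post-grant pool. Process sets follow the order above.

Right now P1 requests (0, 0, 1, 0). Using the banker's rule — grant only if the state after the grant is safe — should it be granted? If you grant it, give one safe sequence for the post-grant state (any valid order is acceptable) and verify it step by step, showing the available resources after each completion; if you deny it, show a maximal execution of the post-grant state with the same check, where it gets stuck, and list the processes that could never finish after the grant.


DENY — the pretend-granted state is unsafe.
Key observation: after P6, P3 the pool peaks at (3, 3, 3, 6), and each blocked process is short somewhere: P1 on r3; P9 on r2; P8 on r4, r2.
Pretend the grant happened; the run P6, P3 goes as far as possible. Step-by-step check:
  pool = (2, 2, 2, 3)
  run P6 (needs (2, 2, 2, 1), free (2, 2, 2, 3)); after release of (0, 1, 1, 0) the pool is (2, 3, 3, 3)
  run P3 (needs (1, 3, 3, 2), free (2, 3, 3, 3)); after release of (1, 0, 0, 3) the pool is (3, 3, 3, 6)
  blocked: P1 wants (1, 4, 0, 3), pool (3, 3, 3, 6) — not enough r3
  blocked: P9 wants (3, 3, 4, 4), pool (3, 3, 3, 6) — not enough r2
  blocked: P8 wants (5, 1, 7, 2), pool (3, 3, 3, 6) — not enough r4 and r2
Had the request been granted, P1, P9 and P8 could never finish.


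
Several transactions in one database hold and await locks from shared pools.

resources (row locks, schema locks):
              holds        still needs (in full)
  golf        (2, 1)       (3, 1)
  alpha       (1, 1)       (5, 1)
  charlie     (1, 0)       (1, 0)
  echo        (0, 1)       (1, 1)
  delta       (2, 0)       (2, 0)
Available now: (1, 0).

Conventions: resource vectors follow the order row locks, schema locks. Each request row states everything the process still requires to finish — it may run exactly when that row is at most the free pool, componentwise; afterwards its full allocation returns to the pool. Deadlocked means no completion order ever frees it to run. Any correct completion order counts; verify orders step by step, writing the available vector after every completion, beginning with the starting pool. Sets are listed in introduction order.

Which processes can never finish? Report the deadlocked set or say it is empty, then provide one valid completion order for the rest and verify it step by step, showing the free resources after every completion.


Deadlocked set: golf, alpha and echo.
Key observation: once charlie, delta finish, the pool peaks at (4, 0) — and every remaining process still needs more schema locks than that.
One completion order for the rest: charlie, delta. Walking it through:
  pool = (1, 0)
  charlie needs (1, 0) <= (1, 0) -> finishes; pool += (1, 0) = (2, 0)
  delta needs (2, 0) <= (2, 0) -> finishes; pool += (2, 0) = (4, 0)
The stuck group stays short no matter what:
  golf still needs (3, 1) but only (4, 0) is free — short on schema locks
  alpha still needs (5, 1) but only (4, 0) is free — short on row locks and schema locks
  echo still needs (1, 1) but only (4, 0) is free — short on schema locks


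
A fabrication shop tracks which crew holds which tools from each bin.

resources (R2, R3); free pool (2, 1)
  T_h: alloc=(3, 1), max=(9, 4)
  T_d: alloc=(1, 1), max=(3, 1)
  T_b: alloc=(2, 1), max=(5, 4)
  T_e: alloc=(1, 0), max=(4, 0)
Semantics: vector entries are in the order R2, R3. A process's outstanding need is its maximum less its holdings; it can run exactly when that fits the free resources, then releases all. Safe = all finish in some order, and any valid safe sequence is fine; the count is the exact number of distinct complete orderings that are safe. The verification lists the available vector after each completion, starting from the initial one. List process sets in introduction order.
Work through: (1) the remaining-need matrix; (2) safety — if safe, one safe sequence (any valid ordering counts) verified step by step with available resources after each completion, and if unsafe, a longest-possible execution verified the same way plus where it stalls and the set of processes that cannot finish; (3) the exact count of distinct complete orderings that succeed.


(1) Remaining need (order R2, R3):
  T_h: (6, 3)
  T_d: (2, 0)
  T_b: (3, 3)
  T_e: (3, 0)
(2) UNSAFE — no complete ordering exists.
Key observation: no order helps: past T_d, T_e, the free pool tops out at (4, 2), below what each blocked process needs in R3.
Going as far as possible: T_d, T_e; after that, nothing fits. Verifying each step:
  pool = (2, 1)
  T_d needs (2, 0) <= (2, 1) -> finishes; pool += (1, 1) = (3, 2)
  T_e needs (3, 0) <= (3, 2) -> finishes; pool += (1, 0) = (4, 2)
  T_h still needs (6, 3) but only (4, 2) is free — short on R2 and R3
  T_b still needs (3, 3) but only (4, 2) is free — short on R3
Never able to finish: T_h and T_b.
(3) Precisely 0 of the possible complete orderings are safe sequences.


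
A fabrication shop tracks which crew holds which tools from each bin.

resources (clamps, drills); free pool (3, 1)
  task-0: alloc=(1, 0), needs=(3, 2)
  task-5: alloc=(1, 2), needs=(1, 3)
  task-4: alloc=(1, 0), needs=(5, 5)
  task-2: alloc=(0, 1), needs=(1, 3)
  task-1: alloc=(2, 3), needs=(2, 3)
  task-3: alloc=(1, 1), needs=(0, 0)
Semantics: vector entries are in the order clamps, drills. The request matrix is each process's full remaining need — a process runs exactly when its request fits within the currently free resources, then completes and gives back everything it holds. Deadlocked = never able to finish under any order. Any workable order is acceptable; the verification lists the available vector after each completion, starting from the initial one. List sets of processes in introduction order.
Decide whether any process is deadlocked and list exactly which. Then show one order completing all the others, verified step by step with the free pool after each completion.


Deadlocked set: task-5, task-4, task-2 and task-1.
Key observation: even finishing task-3, task-0 leaves just (5, 2) free — too little drills for any of the remaining processes.
One completion order for the rest: task-3, task-0. Check, step by step:
  pool = (3, 1)
  task-3: need (0, 0) fits (3, 1); releases (1, 1), pool now (4, 2)
  task-0: need (3, 2) fits (4, 2); releases (1, 0), pool now (5, 2)
The stuck group stays short no matter what:
  blocked: task-5 wants (1, 3), pool (5, 2) — not enough drills
  blocked: task-4 wants (5, 5), pool (5, 2) — not enough drills
  blocked: task-2 wants (1, 3), pool (5, 2) — not enough drills
  blocked: task-1 wants (2, 3), pool (5, 2) — not enough drills


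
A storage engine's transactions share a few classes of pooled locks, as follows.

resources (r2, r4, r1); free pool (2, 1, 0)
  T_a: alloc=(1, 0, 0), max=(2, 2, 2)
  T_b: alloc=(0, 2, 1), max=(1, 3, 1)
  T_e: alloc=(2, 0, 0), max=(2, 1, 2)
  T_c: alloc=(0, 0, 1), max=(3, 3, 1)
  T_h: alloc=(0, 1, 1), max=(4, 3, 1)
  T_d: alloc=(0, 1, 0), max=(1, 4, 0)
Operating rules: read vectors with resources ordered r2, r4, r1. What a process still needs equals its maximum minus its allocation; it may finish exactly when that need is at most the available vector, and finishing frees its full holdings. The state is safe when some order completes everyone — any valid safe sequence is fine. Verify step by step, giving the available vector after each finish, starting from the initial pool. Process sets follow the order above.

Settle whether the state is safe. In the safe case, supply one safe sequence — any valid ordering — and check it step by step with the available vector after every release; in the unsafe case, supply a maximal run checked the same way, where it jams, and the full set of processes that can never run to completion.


The state is UNSAFE.
Key observation: after T_b, T_d the pool peaks at (2, 4, 1), and each blocked process is short somewhere: T_a on r1; T_e on r1; T_c on r2; T_h on r2.
Going as far as possible: T_b, T_d; after that, nothing fits. Check, step by step:
  pool = (2, 1, 0)
  T_b needs (1, 1, 0) <= (2, 1, 0) -> finishes; pool += (0, 2, 1) = (2, 3, 1)
  T_d needs (1, 3, 0) <= (2, 3, 1) -> finishes; pool += (0, 1, 0) = (2, 4, 1)
  blocked: T_a wants (1, 2, 2), pool (2, 4, 1) — not enough r1
  blocked: T_e wants (0, 1, 2), pool (2, 4, 1) — not enough r1
  blocked: T_c wants (3, 3, 0), pool (2, 4, 1) — not enough r2
  blocked: T_h wants (4, 2, 0), pool (2, 4, 1) — not enough r2
Never able to finish: T_a, T_e, T_c and T_h.


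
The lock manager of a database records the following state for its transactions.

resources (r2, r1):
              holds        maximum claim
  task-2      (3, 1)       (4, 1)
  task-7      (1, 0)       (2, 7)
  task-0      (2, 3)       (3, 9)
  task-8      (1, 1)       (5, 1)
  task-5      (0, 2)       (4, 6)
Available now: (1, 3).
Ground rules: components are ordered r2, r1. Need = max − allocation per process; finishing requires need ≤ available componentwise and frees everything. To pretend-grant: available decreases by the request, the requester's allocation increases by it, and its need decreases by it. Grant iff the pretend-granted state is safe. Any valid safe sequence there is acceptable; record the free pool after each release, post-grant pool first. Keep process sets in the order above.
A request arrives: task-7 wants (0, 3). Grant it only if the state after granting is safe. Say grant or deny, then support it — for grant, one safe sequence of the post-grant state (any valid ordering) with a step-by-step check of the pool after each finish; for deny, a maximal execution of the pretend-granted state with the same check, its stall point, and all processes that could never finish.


DENY. Granting would leave the state unsafe.
Key observation: the wall is r1: completing task-2, task-8 brings the pool only to (5, 2), and all the rest need more.
Pretend the grant happened; the run task-2, task-8 goes as far as possible. Check, step by step:
  pool = (1, 0)
  task-2 needs (1, 0) <= (1, 0) -> finishes; pool += (3, 1) = (4, 1)
  task-8 needs (4, 0) <= (4, 1) -> finishes; pool += (1, 1) = (5, 2)
  blocked: task-7 wants (1, 4), pool (5, 2) — not enough r1
  blocked: task-0 wants (1, 6), pool (5, 2) — not enough r1
  blocked: task-5 wants (4, 4), pool (5, 2) — not enough r1
Processes that could never finish after the grant: task-7, task-0 and task-5.


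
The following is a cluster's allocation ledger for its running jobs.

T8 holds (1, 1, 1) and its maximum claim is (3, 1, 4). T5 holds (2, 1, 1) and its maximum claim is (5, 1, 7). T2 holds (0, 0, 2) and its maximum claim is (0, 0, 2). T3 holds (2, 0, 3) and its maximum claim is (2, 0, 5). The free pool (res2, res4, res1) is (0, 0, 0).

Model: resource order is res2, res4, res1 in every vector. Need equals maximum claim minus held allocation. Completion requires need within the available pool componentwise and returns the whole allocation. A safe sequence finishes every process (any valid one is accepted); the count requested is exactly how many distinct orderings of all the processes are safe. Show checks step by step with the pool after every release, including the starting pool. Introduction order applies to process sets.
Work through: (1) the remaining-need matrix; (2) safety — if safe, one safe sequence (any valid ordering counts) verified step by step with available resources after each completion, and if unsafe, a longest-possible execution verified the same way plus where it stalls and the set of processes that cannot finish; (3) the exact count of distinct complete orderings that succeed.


(1) Outstanding need per process (order res2, res4, res1):
  T8: (2, 0, 3)
  T5: (3, 0, 6)
  T2: (0, 0, 0)
  T3: (0, 0, 2)
(2) SAFE. One safe sequence: T2, T3, T8, T5.
Key observation: T3 marks the first exact bind of the order: its need (0, 0, 2) fits the free (0, 0, 2) with zero slack on a requested resource.
Check, step by step:
  pool = (0, 0, 0)
  T2: need (0, 0, 0) fits (0, 0, 0); releases (0, 0, 2), pool now (0, 0, 2)
  T3: need (0, 0, 2) fits (0, 0, 2); releases (2, 0, 3), pool now (2, 0, 5)
  T8: need (2, 0, 3) fits (2, 0, 5); releases (1, 1, 1), pool now (3, 1, 6)
  T5: need (3, 0, 6) fits (3, 1, 6); releases (2, 1, 1), pool now (5, 2, 7)
(3) Exactly 1 of the possible complete orderings is a safe sequence.


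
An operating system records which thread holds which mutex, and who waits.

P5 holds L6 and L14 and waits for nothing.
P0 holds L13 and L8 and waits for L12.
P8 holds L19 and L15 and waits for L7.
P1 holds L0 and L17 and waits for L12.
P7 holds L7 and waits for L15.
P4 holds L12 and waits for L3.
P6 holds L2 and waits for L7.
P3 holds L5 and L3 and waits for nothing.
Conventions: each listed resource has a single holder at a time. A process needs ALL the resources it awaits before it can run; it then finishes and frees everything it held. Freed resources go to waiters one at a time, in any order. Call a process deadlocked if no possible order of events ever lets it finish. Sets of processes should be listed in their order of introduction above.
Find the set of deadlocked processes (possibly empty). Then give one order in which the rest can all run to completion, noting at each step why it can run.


The deadlocked set is P8, P7 and P6.
Key observation: the loop P8 -> P7 -> P8 blocks itself forever; P6 waits into the deadlock from upstream.
The rest can finish in the order P3, P4, P1, P5, P0.
Check, step by step:
  run P3 (it waits on nothing); releases L5 and L3
  P4 waits on L3 — all released -> runs and releases L12
  P1 waits on L12 — all released -> runs and releases L0 and L17
  run P5 (it waits on nothing); releases L6 and L14
  P0 waits on L12 — all released -> runs and releases L13 and L8


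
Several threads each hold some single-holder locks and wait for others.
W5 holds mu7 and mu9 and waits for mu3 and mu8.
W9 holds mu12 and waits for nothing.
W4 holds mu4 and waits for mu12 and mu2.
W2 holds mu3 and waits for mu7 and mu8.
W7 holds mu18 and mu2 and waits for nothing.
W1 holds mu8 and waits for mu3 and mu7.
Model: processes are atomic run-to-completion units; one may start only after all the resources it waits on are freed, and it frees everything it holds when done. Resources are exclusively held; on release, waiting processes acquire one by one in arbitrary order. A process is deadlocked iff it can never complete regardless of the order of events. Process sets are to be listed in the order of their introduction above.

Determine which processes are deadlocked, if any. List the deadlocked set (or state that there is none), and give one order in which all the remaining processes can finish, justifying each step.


Deadlocked set: W5, W2 and W1.
Key observation: W5 -> W2 -> W5 is a circular wait — nothing in it can go first; W1 is caught in further circular waits.
The rest can finish in the order W7, W9, W4.
Walking it through:
  W7 waits on nothing -> runs at once and releases mu18 and mu2
  W9 waits on nothing -> runs at once and releases mu12
  run W4 (all its waits — mu12 and mu2 — are resolved); releases mu4


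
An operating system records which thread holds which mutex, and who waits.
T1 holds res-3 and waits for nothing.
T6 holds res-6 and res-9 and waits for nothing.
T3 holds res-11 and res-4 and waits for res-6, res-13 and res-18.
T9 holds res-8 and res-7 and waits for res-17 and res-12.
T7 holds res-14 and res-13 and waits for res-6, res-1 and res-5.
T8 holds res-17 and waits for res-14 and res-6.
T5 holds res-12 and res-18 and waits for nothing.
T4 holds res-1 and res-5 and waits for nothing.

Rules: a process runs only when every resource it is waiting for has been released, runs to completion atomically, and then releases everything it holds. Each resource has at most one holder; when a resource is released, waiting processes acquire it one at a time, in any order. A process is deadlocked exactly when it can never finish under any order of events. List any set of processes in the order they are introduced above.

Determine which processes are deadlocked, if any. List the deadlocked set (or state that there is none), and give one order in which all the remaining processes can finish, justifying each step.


The deadlocked set is empty.
Key observation: every chain of waits terminates; starting from the processes that wait on nothing, all the rest unlock in turn.
One completion order for the rest: T4, T6, T5, T7, T8, T9, T1, T3.
Verifying each step:
  run T4 (it waits on nothing); releases res-1 and res-5
  run T6 (it waits on nothing); releases res-6 and res-9
  run T5 (it waits on nothing); releases res-12 and res-18
  run T7 (all its waits — res-6, res-1 and res-5 — are resolved); releases res-14 and res-13
  run T8 (all its waits — res-14 and res-6 — are resolved); releases res-17
  run T9 (all its waits — res-17 and res-12 — are resolved); releases res-8 and res-7
  run T1 (it waits on nothing); releases res-3
  run T3 (all its waits — res-6, res-13 and res-18 — are resolved); releases res-11 and res-4


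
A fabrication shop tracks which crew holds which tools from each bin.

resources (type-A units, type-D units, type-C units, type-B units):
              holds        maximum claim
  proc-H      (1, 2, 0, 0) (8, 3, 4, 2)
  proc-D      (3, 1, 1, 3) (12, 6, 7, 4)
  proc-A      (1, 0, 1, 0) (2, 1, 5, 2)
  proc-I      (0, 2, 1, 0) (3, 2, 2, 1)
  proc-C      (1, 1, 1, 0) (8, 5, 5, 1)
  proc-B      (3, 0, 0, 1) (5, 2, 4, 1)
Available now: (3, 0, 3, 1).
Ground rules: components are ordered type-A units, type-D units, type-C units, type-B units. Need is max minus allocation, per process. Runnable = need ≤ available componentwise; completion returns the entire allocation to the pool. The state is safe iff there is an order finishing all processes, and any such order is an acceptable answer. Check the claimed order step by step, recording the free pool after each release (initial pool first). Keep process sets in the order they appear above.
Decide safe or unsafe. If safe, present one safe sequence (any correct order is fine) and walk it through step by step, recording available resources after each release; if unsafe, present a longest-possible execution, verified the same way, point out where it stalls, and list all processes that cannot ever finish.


SAFE, for example via the order proc-I, proc-B, proc-A, proc-H, proc-C, proc-D.
Key observation: reading the order forward, proc-I is the first process whose need (3, 0, 1, 1) meets the free pool (3, 0, 3, 1) exactly on a resource it requests.
Step-by-step check:
  pool = (3, 0, 3, 1)
  proc-I: need (3, 0, 1, 1) fits (3, 0, 3, 1); releases (0, 2, 1, 0), pool now (3, 2, 4, 1)
  proc-B: need (2, 2, 4, 0) fits (3, 2, 4, 1); releases (3, 0, 0, 1), pool now (6, 2, 4, 2)
  proc-A: need (1, 1, 4, 2) fits (6, 2, 4, 2); releases (1, 0, 1, 0), pool now (7, 2, 5, 2)
  proc-H: need (7, 1, 4, 2) fits (7, 2, 5, 2); releases (1, 2, 0, 0), pool now (8, 4, 5, 2)
  proc-C: need (7, 4, 4, 1) fits (8, 4, 5, 2); releases (1, 1, 1, 0), pool now (9, 5, 6, 2)
  proc-D: need (9, 5, 6, 1) fits (9, 5, 6, 2); releases (3, 1, 1, 3), pool now (12, 6, 7, 5)


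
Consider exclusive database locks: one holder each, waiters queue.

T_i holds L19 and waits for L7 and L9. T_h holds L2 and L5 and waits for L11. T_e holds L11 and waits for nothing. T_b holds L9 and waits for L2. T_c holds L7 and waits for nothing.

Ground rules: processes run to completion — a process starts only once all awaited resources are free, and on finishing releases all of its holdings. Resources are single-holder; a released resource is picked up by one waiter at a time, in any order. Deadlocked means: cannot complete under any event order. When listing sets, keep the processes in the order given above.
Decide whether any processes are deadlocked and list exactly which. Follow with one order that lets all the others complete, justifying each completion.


No process is deadlocked.
Key observation: the wait graph is acyclic; completion cascades from the unblocked processes through everyone else.
One completion order for the rest: T_e, T_h, T_b, T_c, T_i.
Check, step by step:
  run T_e (it waits on nothing); releases L11
  T_h: everything it awaited (L11) is free; runs, freeing L2 and L5
  T_b: everything it awaited (L2) is free; runs, freeing L9
  run T_c (it waits on nothing); releases L7
  T_i: everything it awaited (L7 and L9) is free; runs, freeing L19


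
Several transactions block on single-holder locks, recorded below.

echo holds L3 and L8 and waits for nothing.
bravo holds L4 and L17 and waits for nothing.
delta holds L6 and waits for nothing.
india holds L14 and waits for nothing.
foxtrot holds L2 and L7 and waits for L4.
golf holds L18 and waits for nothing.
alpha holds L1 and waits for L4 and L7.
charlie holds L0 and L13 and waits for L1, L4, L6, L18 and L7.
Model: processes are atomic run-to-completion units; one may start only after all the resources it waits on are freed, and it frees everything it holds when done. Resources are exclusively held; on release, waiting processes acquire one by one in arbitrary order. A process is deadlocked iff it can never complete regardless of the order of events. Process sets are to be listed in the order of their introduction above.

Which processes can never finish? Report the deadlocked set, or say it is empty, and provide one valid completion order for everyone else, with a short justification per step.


No process is deadlocked.
Key observation: all waits point, directly or indirectly, at processes that can finish, so nothing is permanently blocked.
The rest can finish in the order bravo, foxtrot, alpha, india, golf, delta, charlie, echo.
Check, step by step:
  bravo waits on nothing -> runs at once and releases L4 and L17
  foxtrot waits on L4 — all released -> runs and releases L2 and L7
  alpha waits on L4 and L7 — all released -> runs and releases L1
  india waits on nothing -> runs at once and releases L14
  golf waits on nothing -> runs at once and releases L18
  delta waits on nothing -> runs at once and releases L6
  charlie waits on L1, L4, L6, L18 and L7 — all released -> runs and releases L0 and L13
  echo waits on nothing -> runs at once and releases L3 and L8


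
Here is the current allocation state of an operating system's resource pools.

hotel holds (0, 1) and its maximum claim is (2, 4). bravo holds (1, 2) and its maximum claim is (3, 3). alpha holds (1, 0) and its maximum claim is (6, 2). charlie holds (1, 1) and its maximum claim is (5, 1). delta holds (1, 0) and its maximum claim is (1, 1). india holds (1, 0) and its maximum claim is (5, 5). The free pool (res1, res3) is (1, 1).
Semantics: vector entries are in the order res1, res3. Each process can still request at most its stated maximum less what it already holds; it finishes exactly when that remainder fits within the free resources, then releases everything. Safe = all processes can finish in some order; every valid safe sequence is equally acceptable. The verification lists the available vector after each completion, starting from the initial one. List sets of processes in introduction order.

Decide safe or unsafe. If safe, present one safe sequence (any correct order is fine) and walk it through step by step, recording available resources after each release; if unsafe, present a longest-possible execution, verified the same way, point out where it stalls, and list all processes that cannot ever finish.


UNSAFE.
Key observation: once delta, bravo, hotel finish, the pool peaks at (3, 4) — and every remaining process still needs more res1 than that.
Going as far as possible: delta, bravo, hotel; after that, nothing fits. Check, step by step:
  pool = (1, 1)
  delta: need (0, 1) fits (1, 1); releases (1, 0), pool now (2, 1)
  bravo: need (2, 1) fits (2, 1); releases (1, 2), pool now (3, 3)
  hotel: need (2, 3) fits (3, 3); releases (0, 1), pool now (3, 4)
  alpha still needs (5, 2) but only (3, 4) is free — short on res1
  charlie still needs (4, 0) but only (3, 4) is free — short on res1
  india still needs (4, 5) but only (3, 4) is free — short on res1 and res3
Processes that can never finish: alpha, charlie and india.


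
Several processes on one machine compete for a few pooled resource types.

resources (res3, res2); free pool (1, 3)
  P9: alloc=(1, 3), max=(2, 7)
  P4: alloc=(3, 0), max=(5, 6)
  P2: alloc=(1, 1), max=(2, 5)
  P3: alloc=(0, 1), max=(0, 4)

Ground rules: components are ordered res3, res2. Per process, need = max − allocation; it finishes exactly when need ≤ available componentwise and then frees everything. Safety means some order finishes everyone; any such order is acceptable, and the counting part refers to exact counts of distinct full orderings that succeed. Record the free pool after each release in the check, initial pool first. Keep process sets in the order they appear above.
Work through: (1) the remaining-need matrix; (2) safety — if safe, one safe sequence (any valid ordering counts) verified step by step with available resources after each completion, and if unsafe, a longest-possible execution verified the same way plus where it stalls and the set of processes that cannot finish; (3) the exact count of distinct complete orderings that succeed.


(1) Remaining need (order res3, res2):
  P9: (1, 4)
  P4: (2, 6)
  P2: (1, 4)
  P3: (0, 3)
(2) SAFE, for example via the order P3, P9, P2, P4.
Key observation: the order's first zero-slack moment is P3 ((0, 3) needed, (1, 3) free — a requested resource with nothing to spare).
Check, step by step:
  pool = (1, 3)
  run P3 (needs (0, 3), free (1, 3)); after release of (0, 1) the pool is (1, 4)
  run P9 (needs (1, 4), free (1, 4)); after release of (1, 3) the pool is (2, 7)
  run P2 (needs (1, 4), free (2, 7)); after release of (1, 1) the pool is (3, 8)
  run P4 (needs (2, 6), free (3, 8)); after release of (3, 0) the pool is (6, 8)
(3) Precisely 3 of the possible complete orderings are safe sequences.
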